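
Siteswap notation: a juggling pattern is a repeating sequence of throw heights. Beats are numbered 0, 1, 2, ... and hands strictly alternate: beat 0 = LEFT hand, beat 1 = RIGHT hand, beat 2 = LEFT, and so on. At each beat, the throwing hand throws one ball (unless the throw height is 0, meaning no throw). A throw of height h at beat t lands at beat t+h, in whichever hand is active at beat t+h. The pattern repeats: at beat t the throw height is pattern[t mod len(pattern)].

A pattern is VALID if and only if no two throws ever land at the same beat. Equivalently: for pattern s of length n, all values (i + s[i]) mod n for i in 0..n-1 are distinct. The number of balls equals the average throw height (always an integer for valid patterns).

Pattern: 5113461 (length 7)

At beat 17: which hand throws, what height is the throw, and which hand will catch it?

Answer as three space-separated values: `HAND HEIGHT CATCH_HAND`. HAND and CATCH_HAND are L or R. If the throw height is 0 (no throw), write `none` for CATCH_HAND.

Answer: R 3 L

Derivation:
Beat 17: 17 mod 2 = 1, so hand = R
Throw height = pattern[17 mod 7] = pattern[3] = 3
Lands at beat 17+3=20, 20 mod 2 = 0, so catch hand = L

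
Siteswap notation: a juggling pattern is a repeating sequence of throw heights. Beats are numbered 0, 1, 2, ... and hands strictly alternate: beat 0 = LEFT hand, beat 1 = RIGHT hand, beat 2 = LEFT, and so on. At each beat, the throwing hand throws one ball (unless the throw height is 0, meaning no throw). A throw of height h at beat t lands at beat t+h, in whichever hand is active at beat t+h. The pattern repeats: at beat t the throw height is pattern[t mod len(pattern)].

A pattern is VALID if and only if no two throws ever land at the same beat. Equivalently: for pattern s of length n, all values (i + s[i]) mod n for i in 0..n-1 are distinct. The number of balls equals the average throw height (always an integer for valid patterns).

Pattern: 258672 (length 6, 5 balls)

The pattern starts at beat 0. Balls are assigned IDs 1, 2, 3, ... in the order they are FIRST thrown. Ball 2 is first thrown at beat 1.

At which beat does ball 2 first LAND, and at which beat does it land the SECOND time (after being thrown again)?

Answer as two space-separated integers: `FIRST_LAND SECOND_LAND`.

Beat 0 (L): throw ball1 h=2 -> lands@2:L; in-air after throw: [b1@2:L]
Beat 1 (R): throw ball2 h=5 -> lands@6:L; in-air after throw: [b1@2:L b2@6:L]
Beat 2 (L): throw ball1 h=8 -> lands@10:L; in-air after throw: [b2@6:L b1@10:L]
Beat 3 (R): throw ball3 h=6 -> lands@9:R; in-air after throw: [b2@6:L b3@9:R b1@10:L]
Beat 4 (L): throw ball4 h=7 -> lands@11:R; in-air after throw: [b2@6:L b3@9:R b1@10:L b4@11:R]
Beat 5 (R): throw ball5 h=2 -> lands@7:R; in-air after throw: [b2@6:L b5@7:R b3@9:R b1@10:L b4@11:R]
Beat 6 (L): throw ball2 h=2 -> lands@8:L; in-air after throw: [b5@7:R b2@8:L b3@9:R b1@10:L b4@11:R]
Beat 7 (R): throw ball5 h=5 -> lands@12:L; in-air after throw: [b2@8:L b3@9:R b1@10:L b4@11:R b5@12:L]
Beat 8 (L): throw ball2 h=8 -> lands@16:L; in-air after throw: [b3@9:R b1@10:L b4@11:R b5@12:L b2@16:L]
Ball 2: thrown@1 h=5 -> first land @6; rethrown@6 h=2 -> second land @8

Answer: 6 8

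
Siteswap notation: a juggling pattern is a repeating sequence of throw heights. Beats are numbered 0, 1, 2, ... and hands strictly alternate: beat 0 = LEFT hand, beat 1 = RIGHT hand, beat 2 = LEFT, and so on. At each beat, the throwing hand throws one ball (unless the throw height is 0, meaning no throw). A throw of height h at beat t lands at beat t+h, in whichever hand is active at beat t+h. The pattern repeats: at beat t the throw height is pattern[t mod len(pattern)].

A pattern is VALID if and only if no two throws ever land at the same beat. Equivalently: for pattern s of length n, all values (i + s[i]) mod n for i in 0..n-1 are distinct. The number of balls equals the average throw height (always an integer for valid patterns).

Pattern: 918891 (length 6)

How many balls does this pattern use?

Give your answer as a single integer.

Pattern = [9, 1, 8, 8, 9, 1], length n = 6
  position 0: throw height = 9, running sum = 9
  position 1: throw height = 1, running sum = 10
  position 2: throw height = 8, running sum = 18
  position 3: throw height = 8, running sum = 26
  position 4: throw height = 9, running sum = 35
  position 5: throw height = 1, running sum = 36
Total sum = 36; balls = sum / n = 36 / 6 = 6

Answer: 6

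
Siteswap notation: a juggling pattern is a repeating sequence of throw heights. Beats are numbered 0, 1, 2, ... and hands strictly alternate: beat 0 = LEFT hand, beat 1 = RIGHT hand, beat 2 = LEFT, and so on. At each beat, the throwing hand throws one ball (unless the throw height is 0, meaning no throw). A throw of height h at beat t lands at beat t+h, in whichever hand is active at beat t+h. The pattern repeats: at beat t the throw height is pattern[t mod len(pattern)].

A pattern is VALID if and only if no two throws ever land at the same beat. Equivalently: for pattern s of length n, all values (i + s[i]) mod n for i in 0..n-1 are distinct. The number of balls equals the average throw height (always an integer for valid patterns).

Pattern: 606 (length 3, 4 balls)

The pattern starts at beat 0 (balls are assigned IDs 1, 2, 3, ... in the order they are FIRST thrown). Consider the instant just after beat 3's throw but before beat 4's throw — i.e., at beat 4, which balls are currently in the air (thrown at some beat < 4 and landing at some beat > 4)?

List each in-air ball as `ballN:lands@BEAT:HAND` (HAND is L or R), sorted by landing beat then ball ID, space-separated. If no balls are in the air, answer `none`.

Answer: ball1:lands@6:L ball2:lands@8:L ball3:lands@9:R

Derivation:
Beat 0 (L): throw ball1 h=6 -> lands@6:L; in-air after throw: [b1@6:L]
Beat 2 (L): throw ball2 h=6 -> lands@8:L; in-air after throw: [b1@6:L b2@8:L]
Beat 3 (R): throw ball3 h=6 -> lands@9:R; in-air after throw: [b1@6:L b2@8:L b3@9:R]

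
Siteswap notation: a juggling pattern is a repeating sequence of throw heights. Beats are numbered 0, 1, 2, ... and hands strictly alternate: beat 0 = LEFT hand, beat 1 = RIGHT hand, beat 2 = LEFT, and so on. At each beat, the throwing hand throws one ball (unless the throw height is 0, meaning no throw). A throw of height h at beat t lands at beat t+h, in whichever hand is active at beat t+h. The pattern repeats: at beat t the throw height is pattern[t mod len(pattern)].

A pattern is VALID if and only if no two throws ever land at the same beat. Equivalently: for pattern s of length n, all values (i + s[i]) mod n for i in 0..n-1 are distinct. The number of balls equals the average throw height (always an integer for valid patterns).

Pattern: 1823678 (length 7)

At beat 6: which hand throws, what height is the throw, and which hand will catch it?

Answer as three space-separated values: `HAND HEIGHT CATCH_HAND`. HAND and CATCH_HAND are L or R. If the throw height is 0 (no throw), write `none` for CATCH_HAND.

Beat 6: 6 mod 2 = 0, so hand = L
Throw height = pattern[6 mod 7] = pattern[6] = 8
Lands at beat 6+8=14, 14 mod 2 = 0, so catch hand = L

Answer: L 8 L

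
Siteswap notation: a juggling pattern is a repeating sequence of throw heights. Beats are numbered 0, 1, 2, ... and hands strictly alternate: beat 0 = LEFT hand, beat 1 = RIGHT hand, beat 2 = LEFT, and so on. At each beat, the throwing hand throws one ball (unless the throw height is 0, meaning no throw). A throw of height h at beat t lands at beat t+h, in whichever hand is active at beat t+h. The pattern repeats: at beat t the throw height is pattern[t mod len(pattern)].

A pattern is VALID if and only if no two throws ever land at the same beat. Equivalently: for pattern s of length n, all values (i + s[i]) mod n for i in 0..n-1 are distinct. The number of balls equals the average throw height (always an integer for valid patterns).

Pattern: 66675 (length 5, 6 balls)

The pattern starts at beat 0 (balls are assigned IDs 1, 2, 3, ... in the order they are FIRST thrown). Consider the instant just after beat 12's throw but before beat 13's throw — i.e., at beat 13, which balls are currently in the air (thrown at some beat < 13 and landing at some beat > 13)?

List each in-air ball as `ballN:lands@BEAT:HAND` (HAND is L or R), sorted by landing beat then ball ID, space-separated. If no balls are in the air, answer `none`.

Answer: ball5:lands@14:L ball3:lands@15:R ball4:lands@16:L ball6:lands@17:R ball1:lands@18:L

Derivation:
Beat 0 (L): throw ball1 h=6 -> lands@6:L; in-air after throw: [b1@6:L]
Beat 1 (R): throw ball2 h=6 -> lands@7:R; in-air after throw: [b1@6:L b2@7:R]
Beat 2 (L): throw ball3 h=6 -> lands@8:L; in-air after throw: [b1@6:L b2@7:R b3@8:L]
Beat 3 (R): throw ball4 h=7 -> lands@10:L; in-air after throw: [b1@6:L b2@7:R b3@8:L b4@10:L]
Beat 4 (L): throw ball5 h=5 -> lands@9:R; in-air after throw: [b1@6:L b2@7:R b3@8:L b5@9:R b4@10:L]
Beat 5 (R): throw ball6 h=6 -> lands@11:R; in-air after throw: [b1@6:L b2@7:R b3@8:L b5@9:R b4@10:L b6@11:R]
Beat 6 (L): throw ball1 h=6 -> lands@12:L; in-air after throw: [b2@7:R b3@8:L b5@9:R b4@10:L b6@11:R b1@12:L]
Beat 7 (R): throw ball2 h=6 -> lands@13:R; in-air after throw: [b3@8:L b5@9:R b4@10:L b6@11:R b1@12:L b2@13:R]
Beat 8 (L): throw ball3 h=7 -> lands@15:R; in-air after throw: [b5@9:R b4@10:L b6@11:R b1@12:L b2@13:R b3@15:R]
Beat 9 (R): throw ball5 h=5 -> lands@14:L; in-air after throw: [b4@10:L b6@11:R b1@12:L b2@13:R b5@14:L b3@15:R]
Beat 10 (L): throw ball4 h=6 -> lands@16:L; in-air after throw: [b6@11:R b1@12:L b2@13:R b5@14:L b3@15:R b4@16:L]
Beat 11 (R): throw ball6 h=6 -> lands@17:R; in-air after throw: [b1@12:L b2@13:R b5@14:L b3@15:R b4@16:L b6@17:R]
Beat 12 (L): throw ball1 h=6 -> lands@18:L; in-air after throw: [b2@13:R b5@14:L b3@15:R b4@16:L b6@17:R b1@18:L]
Beat 13 (R): throw ball2 h=7 -> lands@20:L; in-air after throw: [b5@14:L b3@15:R b4@16:L b6@17:R b1@18:L b2@20:L]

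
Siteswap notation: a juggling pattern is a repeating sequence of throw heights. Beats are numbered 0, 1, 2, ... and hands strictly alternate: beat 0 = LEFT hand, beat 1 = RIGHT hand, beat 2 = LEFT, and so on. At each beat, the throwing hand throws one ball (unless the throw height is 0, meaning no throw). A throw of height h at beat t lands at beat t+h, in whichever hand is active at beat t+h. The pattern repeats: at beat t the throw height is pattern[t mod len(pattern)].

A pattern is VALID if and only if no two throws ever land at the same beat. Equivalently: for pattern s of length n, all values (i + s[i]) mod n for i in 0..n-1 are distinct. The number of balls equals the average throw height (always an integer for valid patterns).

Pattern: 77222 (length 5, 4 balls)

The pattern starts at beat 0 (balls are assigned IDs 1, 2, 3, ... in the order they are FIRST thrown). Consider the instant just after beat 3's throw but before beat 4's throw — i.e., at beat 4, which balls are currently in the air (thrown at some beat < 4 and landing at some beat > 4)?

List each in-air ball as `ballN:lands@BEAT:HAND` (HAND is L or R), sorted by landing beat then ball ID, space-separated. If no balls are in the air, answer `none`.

Answer: ball4:lands@5:R ball1:lands@7:R ball2:lands@8:L

Derivation:
Beat 0 (L): throw ball1 h=7 -> lands@7:R; in-air after throw: [b1@7:R]
Beat 1 (R): throw ball2 h=7 -> lands@8:L; in-air after throw: [b1@7:R b2@8:L]
Beat 2 (L): throw ball3 h=2 -> lands@4:L; in-air after throw: [b3@4:L b1@7:R b2@8:L]
Beat 3 (R): throw ball4 h=2 -> lands@5:R; in-air after throw: [b3@4:L b4@5:R b1@7:R b2@8:L]
Beat 4 (L): throw ball3 h=2 -> lands@6:L; in-air after throw: [b4@5:R b3@6:L b1@7:R b2@8:L]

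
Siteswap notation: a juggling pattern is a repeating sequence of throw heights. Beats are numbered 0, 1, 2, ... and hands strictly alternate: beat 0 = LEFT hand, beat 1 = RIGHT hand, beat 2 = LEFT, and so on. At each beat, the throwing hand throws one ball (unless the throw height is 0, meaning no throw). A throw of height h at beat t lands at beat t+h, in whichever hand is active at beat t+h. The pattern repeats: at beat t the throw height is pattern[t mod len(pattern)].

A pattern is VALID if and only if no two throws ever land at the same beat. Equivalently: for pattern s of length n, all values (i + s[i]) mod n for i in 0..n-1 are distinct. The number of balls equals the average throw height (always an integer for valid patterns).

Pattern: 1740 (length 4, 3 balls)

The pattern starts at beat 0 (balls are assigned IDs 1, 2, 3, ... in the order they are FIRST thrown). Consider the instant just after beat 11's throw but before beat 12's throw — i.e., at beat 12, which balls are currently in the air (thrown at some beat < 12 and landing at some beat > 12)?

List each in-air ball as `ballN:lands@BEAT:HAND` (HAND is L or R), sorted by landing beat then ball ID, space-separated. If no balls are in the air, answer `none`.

Answer: ball2:lands@14:L ball1:lands@16:L

Derivation:
Beat 0 (L): throw ball1 h=1 -> lands@1:R; in-air after throw: [b1@1:R]
Beat 1 (R): throw ball1 h=7 -> lands@8:L; in-air after throw: [b1@8:L]
Beat 2 (L): throw ball2 h=4 -> lands@6:L; in-air after throw: [b2@6:L b1@8:L]
Beat 4 (L): throw ball3 h=1 -> lands@5:R; in-air after throw: [b3@5:R b2@6:L b1@8:L]
Beat 5 (R): throw ball3 h=7 -> lands@12:L; in-air after throw: [b2@6:L b1@8:L b3@12:L]
Beat 6 (L): throw ball2 h=4 -> lands@10:L; in-air after throw: [b1@8:L b2@10:L b3@12:L]
Beat 8 (L): throw ball1 h=1 -> lands@9:R; in-air after throw: [b1@9:R b2@10:L b3@12:L]
Beat 9 (R): throw ball1 h=7 -> lands@16:L; in-air after throw: [b2@10:L b3@12:L b1@16:L]
Beat 10 (L): throw ball2 h=4 -> lands@14:L; in-air after throw: [b3@12:L b2@14:L b1@16:L]
Beat 12 (L): throw ball3 h=1 -> lands@13:R; in-air after throw: [b3@13:R b2@14:L b1@16:L]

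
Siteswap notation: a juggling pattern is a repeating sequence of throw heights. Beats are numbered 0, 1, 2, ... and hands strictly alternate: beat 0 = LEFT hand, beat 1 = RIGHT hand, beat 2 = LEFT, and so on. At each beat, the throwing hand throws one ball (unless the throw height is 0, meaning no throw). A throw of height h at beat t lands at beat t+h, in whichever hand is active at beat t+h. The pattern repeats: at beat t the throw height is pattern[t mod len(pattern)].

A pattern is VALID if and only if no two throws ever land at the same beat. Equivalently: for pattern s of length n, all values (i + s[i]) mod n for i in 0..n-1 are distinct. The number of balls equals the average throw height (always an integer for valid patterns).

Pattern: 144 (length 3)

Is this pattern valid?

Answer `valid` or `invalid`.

i=0: (i + s[i]) mod n = (0 + 1) mod 3 = 1
i=1: (i + s[i]) mod n = (1 + 4) mod 3 = 2
i=2: (i + s[i]) mod n = (2 + 4) mod 3 = 0
Residues: [1, 2, 0], distinct: True

Answer: valid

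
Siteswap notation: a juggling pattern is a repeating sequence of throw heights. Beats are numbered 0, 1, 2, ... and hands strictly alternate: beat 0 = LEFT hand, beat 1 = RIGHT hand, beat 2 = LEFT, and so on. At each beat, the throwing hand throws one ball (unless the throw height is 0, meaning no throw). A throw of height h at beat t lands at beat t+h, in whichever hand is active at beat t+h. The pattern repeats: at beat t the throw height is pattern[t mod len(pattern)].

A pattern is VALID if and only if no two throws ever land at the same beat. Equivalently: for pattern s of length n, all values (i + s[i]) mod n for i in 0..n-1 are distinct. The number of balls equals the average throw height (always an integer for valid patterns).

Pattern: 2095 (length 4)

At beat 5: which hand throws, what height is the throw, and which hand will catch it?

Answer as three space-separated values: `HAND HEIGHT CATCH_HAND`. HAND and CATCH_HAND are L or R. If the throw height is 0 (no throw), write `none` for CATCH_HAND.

Answer: R 0 none

Derivation:
Beat 5: 5 mod 2 = 1, so hand = R
Throw height = pattern[5 mod 4] = pattern[1] = 0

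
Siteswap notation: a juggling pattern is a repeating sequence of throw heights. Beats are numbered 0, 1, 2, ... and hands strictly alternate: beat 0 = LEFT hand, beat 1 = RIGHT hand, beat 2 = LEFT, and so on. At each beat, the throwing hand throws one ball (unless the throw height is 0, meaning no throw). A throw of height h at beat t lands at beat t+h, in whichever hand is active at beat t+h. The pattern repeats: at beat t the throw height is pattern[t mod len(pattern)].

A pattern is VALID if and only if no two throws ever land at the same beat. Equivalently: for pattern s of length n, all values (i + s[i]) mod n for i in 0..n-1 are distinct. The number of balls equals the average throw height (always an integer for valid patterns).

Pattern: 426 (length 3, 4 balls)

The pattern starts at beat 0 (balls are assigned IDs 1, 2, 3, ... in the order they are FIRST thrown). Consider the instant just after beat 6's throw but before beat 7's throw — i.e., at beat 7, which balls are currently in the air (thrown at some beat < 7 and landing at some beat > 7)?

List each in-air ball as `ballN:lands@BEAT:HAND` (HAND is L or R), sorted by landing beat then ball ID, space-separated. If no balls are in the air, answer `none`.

Answer: ball3:lands@8:L ball1:lands@10:L ball4:lands@11:R

Derivation:
Beat 0 (L): throw ball1 h=4 -> lands@4:L; in-air after throw: [b1@4:L]
Beat 1 (R): throw ball2 h=2 -> lands@3:R; in-air after throw: [b2@3:R b1@4:L]
Beat 2 (L): throw ball3 h=6 -> lands@8:L; in-air after throw: [b2@3:R b1@4:L b3@8:L]
Beat 3 (R): throw ball2 h=4 -> lands@7:R; in-air after throw: [b1@4:L b2@7:R b3@8:L]
Beat 4 (L): throw ball1 h=2 -> lands@6:L; in-air after throw: [b1@6:L b2@7:R b3@8:L]
Beat 5 (R): throw ball4 h=6 -> lands@11:R; in-air after throw: [b1@6:L b2@7:R b3@8:L b4@11:R]
Beat 6 (L): throw ball1 h=4 -> lands@10:L; in-air after throw: [b2@7:R b3@8:L b1@10:L b4@11:R]
Beat 7 (R): throw ball2 h=2 -> lands@9:R; in-air after throw: [b3@8:L b2@9:R b1@10:L b4@11:R]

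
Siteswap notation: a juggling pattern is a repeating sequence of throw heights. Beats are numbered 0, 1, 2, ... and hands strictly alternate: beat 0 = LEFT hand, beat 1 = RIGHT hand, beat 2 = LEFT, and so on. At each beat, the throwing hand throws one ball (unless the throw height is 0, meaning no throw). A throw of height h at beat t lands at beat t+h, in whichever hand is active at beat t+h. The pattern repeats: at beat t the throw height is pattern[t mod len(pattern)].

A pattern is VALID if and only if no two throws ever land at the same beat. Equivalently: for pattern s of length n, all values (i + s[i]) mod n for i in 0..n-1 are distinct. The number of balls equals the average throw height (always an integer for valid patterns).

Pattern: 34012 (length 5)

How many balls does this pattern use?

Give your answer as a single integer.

Answer: 2

Derivation:
Pattern = [3, 4, 0, 1, 2], length n = 5
  position 0: throw height = 3, running sum = 3
  position 1: throw height = 4, running sum = 7
  position 2: throw height = 0, running sum = 7
  position 3: throw height = 1, running sum = 8
  position 4: throw height = 2, running sum = 10
Total sum = 10; balls = sum / n = 10 / 5 = 2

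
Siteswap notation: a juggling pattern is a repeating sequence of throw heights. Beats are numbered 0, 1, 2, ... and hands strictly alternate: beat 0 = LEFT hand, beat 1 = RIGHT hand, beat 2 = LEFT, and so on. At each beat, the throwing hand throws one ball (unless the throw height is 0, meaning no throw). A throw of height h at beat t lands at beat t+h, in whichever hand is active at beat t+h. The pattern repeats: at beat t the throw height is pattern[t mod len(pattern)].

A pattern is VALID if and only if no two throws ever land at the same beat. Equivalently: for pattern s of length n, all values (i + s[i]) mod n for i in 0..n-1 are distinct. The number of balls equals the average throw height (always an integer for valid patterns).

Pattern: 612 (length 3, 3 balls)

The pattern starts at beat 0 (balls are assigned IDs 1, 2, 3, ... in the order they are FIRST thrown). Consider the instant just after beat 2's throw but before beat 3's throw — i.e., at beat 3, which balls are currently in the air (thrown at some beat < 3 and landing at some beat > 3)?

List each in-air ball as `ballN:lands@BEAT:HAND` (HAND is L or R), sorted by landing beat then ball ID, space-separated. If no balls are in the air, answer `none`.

Answer: ball2:lands@4:L ball1:lands@6:L

Derivation:
Beat 0 (L): throw ball1 h=6 -> lands@6:L; in-air after throw: [b1@6:L]
Beat 1 (R): throw ball2 h=1 -> lands@2:L; in-air after throw: [b2@2:L b1@6:L]
Beat 2 (L): throw ball2 h=2 -> lands@4:L; in-air after throw: [b2@4:L b1@6:L]
Beat 3 (R): throw ball3 h=6 -> lands@9:R; in-air after throw: [b2@4:L b1@6:L b3@9:R]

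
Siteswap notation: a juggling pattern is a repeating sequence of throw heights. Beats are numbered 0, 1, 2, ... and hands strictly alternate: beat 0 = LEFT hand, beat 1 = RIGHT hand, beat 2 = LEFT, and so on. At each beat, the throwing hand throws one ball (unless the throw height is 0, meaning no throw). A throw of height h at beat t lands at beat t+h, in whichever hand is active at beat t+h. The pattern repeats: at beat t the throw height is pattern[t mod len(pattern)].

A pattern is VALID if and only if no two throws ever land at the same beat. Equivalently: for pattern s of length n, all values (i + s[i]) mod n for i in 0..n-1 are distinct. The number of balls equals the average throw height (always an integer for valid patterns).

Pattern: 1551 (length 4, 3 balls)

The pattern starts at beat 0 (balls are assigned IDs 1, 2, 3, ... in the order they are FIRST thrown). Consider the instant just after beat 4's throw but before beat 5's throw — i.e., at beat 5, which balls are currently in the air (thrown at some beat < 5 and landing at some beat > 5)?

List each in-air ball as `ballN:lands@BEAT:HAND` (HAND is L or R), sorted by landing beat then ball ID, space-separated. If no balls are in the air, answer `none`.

Beat 0 (L): throw ball1 h=1 -> lands@1:R; in-air after throw: [b1@1:R]
Beat 1 (R): throw ball1 h=5 -> lands@6:L; in-air after throw: [b1@6:L]
Beat 2 (L): throw ball2 h=5 -> lands@7:R; in-air after throw: [b1@6:L b2@7:R]
Beat 3 (R): throw ball3 h=1 -> lands@4:L; in-air after throw: [b3@4:L b1@6:L b2@7:R]
Beat 4 (L): throw ball3 h=1 -> lands@5:R; in-air after throw: [b3@5:R b1@6:L b2@7:R]
Beat 5 (R): throw ball3 h=5 -> lands@10:L; in-air after throw: [b1@6:L b2@7:R b3@10:L]

Answer: ball1:lands@6:L ball2:lands@7:R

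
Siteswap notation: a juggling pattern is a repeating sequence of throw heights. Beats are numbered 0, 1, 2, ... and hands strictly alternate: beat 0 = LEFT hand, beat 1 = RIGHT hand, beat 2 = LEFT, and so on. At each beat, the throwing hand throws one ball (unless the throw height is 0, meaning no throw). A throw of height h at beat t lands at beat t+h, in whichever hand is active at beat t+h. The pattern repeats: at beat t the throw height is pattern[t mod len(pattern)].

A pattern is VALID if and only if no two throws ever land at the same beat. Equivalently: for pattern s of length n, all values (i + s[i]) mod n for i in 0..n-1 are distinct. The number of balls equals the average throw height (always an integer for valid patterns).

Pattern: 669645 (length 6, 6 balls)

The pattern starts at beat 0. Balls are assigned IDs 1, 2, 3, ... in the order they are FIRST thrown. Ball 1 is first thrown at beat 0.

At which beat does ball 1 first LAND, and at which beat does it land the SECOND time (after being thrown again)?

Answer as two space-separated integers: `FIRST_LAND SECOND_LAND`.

Beat 0 (L): throw ball1 h=6 -> lands@6:L; in-air after throw: [b1@6:L]
Beat 1 (R): throw ball2 h=6 -> lands@7:R; in-air after throw: [b1@6:L b2@7:R]
Beat 2 (L): throw ball3 h=9 -> lands@11:R; in-air after throw: [b1@6:L b2@7:R b3@11:R]
Beat 3 (R): throw ball4 h=6 -> lands@9:R; in-air after throw: [b1@6:L b2@7:R b4@9:R b3@11:R]
Beat 4 (L): throw ball5 h=4 -> lands@8:L; in-air after throw: [b1@6:L b2@7:R b5@8:L b4@9:R b3@11:R]
Beat 5 (R): throw ball6 h=5 -> lands@10:L; in-air after throw: [b1@6:L b2@7:R b5@8:L b4@9:R b6@10:L b3@11:R]
Beat 6 (L): throw ball1 h=6 -> lands@12:L; in-air after throw: [b2@7:R b5@8:L b4@9:R b6@10:L b3@11:R b1@12:L]
Beat 7 (R): throw ball2 h=6 -> lands@13:R; in-air after throw: [b5@8:L b4@9:R b6@10:L b3@11:R b1@12:L b2@13:R]
Beat 8 (L): throw ball5 h=9 -> lands@17:R; in-air after throw: [b4@9:R b6@10:L b3@11:R b1@12:L b2@13:R b5@17:R]
Beat 9 (R): throw ball4 h=6 -> lands@15:R; in-air after throw: [b6@10:L b3@11:R b1@12:L b2@13:R b4@15:R b5@17:R]
Beat 10 (L): throw ball6 h=4 -> lands@14:L; in-air after throw: [b3@11:R b1@12:L b2@13:R b6@14:L b4@15:R b5@17:R]
Beat 11 (R): throw ball3 h=5 -> lands@16:L; in-air after throw: [b1@12:L b2@13:R b6@14:L b4@15:R b3@16:L b5@17:R]
Beat 12 (L): throw ball1 h=6 -> lands@18:L; in-air after throw: [b2@13:R b6@14:L b4@15:R b3@16:L b5@17:R b1@18:L]
Ball 1: thrown@0 h=6 -> first land @6; rethrown@6 h=6 -> second land @12

Answer: 6 12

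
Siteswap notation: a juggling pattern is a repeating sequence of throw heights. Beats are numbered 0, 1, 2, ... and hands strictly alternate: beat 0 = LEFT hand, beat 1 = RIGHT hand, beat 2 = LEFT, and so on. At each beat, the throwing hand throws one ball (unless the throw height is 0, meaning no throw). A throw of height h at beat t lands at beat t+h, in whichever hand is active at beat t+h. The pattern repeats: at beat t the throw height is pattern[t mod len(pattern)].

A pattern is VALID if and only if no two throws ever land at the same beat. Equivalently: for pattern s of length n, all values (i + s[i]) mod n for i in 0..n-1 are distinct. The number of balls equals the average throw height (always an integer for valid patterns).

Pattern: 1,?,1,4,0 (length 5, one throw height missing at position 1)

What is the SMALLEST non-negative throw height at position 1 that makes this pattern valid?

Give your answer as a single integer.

i=0: (0 + 1) mod 5 = 1
i=1: s[i]=? (unknown)
i=2: (2 + 1) mod 5 = 3
i=3: (3 + 4) mod 5 = 2
i=4: (4 + 0) mod 5 = 4
Known residues: [1, 2, 3, 4]; need a permutation of 0..4, so missing residue r = 0
Need (1 + s) mod 5 = 0; smallest s = (0 - 1) mod 5 = 4

Answer: 4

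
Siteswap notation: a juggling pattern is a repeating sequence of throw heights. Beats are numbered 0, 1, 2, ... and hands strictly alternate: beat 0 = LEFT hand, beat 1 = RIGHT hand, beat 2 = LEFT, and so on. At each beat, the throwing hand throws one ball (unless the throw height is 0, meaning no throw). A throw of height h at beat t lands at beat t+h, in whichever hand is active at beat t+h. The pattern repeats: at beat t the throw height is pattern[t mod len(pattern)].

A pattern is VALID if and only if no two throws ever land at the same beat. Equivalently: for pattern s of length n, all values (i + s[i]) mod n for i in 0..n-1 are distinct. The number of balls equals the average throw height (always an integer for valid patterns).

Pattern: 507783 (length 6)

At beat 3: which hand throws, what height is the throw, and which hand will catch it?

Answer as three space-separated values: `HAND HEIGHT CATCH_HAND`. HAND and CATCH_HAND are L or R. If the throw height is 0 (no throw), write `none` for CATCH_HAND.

Beat 3: 3 mod 2 = 1, so hand = R
Throw height = pattern[3 mod 6] = pattern[3] = 7
Lands at beat 3+7=10, 10 mod 2 = 0, so catch hand = L

Answer: R 7 L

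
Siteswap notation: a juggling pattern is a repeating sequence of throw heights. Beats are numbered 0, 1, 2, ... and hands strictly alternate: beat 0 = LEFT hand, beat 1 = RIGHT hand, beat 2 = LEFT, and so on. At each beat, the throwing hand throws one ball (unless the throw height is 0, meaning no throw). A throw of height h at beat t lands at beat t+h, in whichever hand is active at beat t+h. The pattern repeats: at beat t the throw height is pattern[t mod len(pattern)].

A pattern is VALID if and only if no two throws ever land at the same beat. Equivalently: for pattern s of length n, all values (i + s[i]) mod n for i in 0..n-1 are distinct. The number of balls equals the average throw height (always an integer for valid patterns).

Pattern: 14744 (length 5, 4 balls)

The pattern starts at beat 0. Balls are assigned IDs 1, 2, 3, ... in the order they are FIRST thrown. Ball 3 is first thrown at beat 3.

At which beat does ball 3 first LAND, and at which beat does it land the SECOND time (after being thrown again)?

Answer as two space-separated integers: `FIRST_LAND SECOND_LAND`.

Beat 0 (L): throw ball1 h=1 -> lands@1:R; in-air after throw: [b1@1:R]
Beat 1 (R): throw ball1 h=4 -> lands@5:R; in-air after throw: [b1@5:R]
Beat 2 (L): throw ball2 h=7 -> lands@9:R; in-air after throw: [b1@5:R b2@9:R]
Beat 3 (R): throw ball3 h=4 -> lands@7:R; in-air after throw: [b1@5:R b3@7:R b2@9:R]
Beat 4 (L): throw ball4 h=4 -> lands@8:L; in-air after throw: [b1@5:R b3@7:R b4@8:L b2@9:R]
Beat 5 (R): throw ball1 h=1 -> lands@6:L; in-air after throw: [b1@6:L b3@7:R b4@8:L b2@9:R]
Beat 6 (L): throw ball1 h=4 -> lands@10:L; in-air after throw: [b3@7:R b4@8:L b2@9:R b1@10:L]
Beat 7 (R): throw ball3 h=7 -> lands@14:L; in-air after throw: [b4@8:L b2@9:R b1@10:L b3@14:L]
Beat 8 (L): throw ball4 h=4 -> lands@12:L; in-air after throw: [b2@9:R b1@10:L b4@12:L b3@14:L]
Beat 9 (R): throw ball2 h=4 -> lands@13:R; in-air after throw: [b1@10:L b4@12:L b2@13:R b3@14:L]
Beat 10 (L): throw ball1 h=1 -> lands@11:R; in-air after throw: [b1@11:R b4@12:L b2@13:R b3@14:L]
Beat 11 (R): throw ball1 h=4 -> lands@15:R; in-air after throw: [b4@12:L b2@13:R b3@14:L b1@15:R]
Beat 12 (L): throw ball4 h=7 -> lands@19:R; in-air after throw: [b2@13:R b3@14:L b1@15:R b4@19:R]
Beat 13 (R): throw ball2 h=4 -> lands@17:R; in-air after throw: [b3@14:L b1@15:R b2@17:R b4@19:R]
Beat 14 (L): throw ball3 h=4 -> lands@18:L; in-air after throw: [b1@15:R b2@17:R b3@18:L b4@19:R]
Ball 3: thrown@3 h=4 -> first land @7; rethrown@7 h=7 -> second land @14

Answer: 7 14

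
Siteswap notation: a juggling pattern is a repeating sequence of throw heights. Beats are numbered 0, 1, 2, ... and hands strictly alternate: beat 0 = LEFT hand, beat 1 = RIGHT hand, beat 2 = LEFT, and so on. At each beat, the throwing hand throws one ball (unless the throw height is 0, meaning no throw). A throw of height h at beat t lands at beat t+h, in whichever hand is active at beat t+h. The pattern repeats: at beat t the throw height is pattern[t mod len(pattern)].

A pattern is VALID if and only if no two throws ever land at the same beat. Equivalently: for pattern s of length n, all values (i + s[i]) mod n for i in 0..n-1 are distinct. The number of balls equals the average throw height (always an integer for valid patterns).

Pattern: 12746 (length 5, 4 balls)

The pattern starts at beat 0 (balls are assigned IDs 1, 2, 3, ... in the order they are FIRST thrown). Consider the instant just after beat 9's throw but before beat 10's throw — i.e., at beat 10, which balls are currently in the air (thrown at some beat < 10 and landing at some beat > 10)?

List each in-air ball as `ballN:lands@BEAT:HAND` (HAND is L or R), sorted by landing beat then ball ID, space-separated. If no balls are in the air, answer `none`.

Beat 0 (L): throw ball1 h=1 -> lands@1:R; in-air after throw: [b1@1:R]
Beat 1 (R): throw ball1 h=2 -> lands@3:R; in-air after throw: [b1@3:R]
Beat 2 (L): throw ball2 h=7 -> lands@9:R; in-air after throw: [b1@3:R b2@9:R]
Beat 3 (R): throw ball1 h=4 -> lands@7:R; in-air after throw: [b1@7:R b2@9:R]
Beat 4 (L): throw ball3 h=6 -> lands@10:L; in-air after throw: [b1@7:R b2@9:R b3@10:L]
Beat 5 (R): throw ball4 h=1 -> lands@6:L; in-air after throw: [b4@6:L b1@7:R b2@9:R b3@10:L]
Beat 6 (L): throw ball4 h=2 -> lands@8:L; in-air after throw: [b1@7:R b4@8:L b2@9:R b3@10:L]
Beat 7 (R): throw ball1 h=7 -> lands@14:L; in-air after throw: [b4@8:L b2@9:R b3@10:L b1@14:L]
Beat 8 (L): throw ball4 h=4 -> lands@12:L; in-air after throw: [b2@9:R b3@10:L b4@12:L b1@14:L]
Beat 9 (R): throw ball2 h=6 -> lands@15:R; in-air after throw: [b3@10:L b4@12:L b1@14:L b2@15:R]
Beat 10 (L): throw ball3 h=1 -> lands@11:R; in-air after throw: [b3@11:R b4@12:L b1@14:L b2@15:R]

Answer: ball4:lands@12:L ball1:lands@14:L ball2:lands@15:R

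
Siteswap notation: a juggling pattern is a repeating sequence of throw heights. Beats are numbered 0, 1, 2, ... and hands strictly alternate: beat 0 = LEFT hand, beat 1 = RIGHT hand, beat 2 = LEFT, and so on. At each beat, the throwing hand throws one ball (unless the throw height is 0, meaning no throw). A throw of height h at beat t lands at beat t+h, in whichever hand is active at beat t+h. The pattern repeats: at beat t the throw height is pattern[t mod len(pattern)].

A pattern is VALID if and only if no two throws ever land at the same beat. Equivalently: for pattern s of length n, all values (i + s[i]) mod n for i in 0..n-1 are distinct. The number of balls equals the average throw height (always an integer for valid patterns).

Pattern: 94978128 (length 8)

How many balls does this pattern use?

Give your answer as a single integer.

Answer: 6

Derivation:
Pattern = [9, 4, 9, 7, 8, 1, 2, 8], length n = 8
  position 0: throw height = 9, running sum = 9
  position 1: throw height = 4, running sum = 13
  position 2: throw height = 9, running sum = 22
  position 3: throw height = 7, running sum = 29
  position 4: throw height = 8, running sum = 37
  position 5: throw height = 1, running sum = 38
  position 6: throw height = 2, running sum = 40
  position 7: throw height = 8, running sum = 48
Total sum = 48; balls = sum / n = 48 / 8 = 6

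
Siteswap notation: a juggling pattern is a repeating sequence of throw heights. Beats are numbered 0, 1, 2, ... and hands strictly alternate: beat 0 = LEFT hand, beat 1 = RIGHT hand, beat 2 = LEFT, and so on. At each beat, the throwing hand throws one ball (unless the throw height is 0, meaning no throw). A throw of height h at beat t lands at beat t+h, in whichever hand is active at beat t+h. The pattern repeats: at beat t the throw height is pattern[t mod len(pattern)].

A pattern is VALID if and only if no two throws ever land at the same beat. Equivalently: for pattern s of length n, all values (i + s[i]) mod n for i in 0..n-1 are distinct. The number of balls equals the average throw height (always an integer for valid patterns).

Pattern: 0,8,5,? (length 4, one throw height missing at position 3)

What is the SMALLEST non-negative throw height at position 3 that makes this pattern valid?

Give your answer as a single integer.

Answer: 3

Derivation:
i=0: (0 + 0) mod 4 = 0
i=1: (1 + 8) mod 4 = 1
i=2: (2 + 5) mod 4 = 3
i=3: s[i]=? (unknown)
Known residues: [0, 1, 3]; need a permutation of 0..3, so missing residue r = 2
Need (3 + s) mod 4 = 2; smallest s = (2 - 3) mod 4 = 3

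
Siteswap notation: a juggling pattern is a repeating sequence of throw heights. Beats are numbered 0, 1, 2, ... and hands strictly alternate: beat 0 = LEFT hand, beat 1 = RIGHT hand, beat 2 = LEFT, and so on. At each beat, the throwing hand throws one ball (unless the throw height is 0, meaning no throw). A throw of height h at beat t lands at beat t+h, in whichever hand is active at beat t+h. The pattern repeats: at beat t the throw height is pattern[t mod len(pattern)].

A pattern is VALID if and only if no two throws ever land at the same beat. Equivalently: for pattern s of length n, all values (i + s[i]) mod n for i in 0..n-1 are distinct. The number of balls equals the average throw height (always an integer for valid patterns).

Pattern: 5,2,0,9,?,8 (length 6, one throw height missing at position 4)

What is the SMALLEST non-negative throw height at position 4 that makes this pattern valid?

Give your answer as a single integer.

Answer: 0

Derivation:
i=0: (0 + 5) mod 6 = 5
i=1: (1 + 2) mod 6 = 3
i=2: (2 + 0) mod 6 = 2
i=3: (3 + 9) mod 6 = 0
i=4: s[i]=? (unknown)
i=5: (5 + 8) mod 6 = 1
Known residues: [0, 1, 2, 3, 5]; need a permutation of 0..5, so missing residue r = 4
Need (4 + s) mod 6 = 4; smallest s = (4 - 4) mod 6 = 0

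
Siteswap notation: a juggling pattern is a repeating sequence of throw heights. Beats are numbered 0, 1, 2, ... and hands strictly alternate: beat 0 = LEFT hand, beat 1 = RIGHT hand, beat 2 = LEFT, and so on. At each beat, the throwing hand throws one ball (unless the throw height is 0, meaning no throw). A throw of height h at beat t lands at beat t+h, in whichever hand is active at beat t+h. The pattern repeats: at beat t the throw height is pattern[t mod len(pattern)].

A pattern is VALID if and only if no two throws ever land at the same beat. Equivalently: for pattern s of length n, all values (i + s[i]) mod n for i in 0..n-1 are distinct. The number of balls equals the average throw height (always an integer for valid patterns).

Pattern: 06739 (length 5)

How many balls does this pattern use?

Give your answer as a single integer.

Pattern = [0, 6, 7, 3, 9], length n = 5
  position 0: throw height = 0, running sum = 0
  position 1: throw height = 6, running sum = 6
  position 2: throw height = 7, running sum = 13
  position 3: throw height = 3, running sum = 16
  position 4: throw height = 9, running sum = 25
Total sum = 25; balls = sum / n = 25 / 5 = 5

Answer: 5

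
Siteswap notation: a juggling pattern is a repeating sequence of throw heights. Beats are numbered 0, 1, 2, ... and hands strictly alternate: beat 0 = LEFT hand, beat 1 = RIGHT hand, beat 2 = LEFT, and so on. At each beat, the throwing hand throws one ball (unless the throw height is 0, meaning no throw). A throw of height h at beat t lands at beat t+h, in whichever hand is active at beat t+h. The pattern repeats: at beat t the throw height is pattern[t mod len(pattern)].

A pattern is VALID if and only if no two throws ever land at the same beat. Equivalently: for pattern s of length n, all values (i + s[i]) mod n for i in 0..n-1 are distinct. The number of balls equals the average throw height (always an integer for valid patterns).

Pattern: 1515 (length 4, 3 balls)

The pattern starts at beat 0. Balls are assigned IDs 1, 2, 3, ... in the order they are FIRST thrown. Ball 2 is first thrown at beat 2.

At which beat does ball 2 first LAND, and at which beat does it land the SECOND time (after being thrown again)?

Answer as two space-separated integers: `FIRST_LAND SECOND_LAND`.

Beat 0 (L): throw ball1 h=1 -> lands@1:R; in-air after throw: [b1@1:R]
Beat 1 (R): throw ball1 h=5 -> lands@6:L; in-air after throw: [b1@6:L]
Beat 2 (L): throw ball2 h=1 -> lands@3:R; in-air after throw: [b2@3:R b1@6:L]
Beat 3 (R): throw ball2 h=5 -> lands@8:L; in-air after throw: [b1@6:L b2@8:L]
Beat 4 (L): throw ball3 h=1 -> lands@5:R; in-air after throw: [b3@5:R b1@6:L b2@8:L]
Beat 5 (R): throw ball3 h=5 -> lands@10:L; in-air after throw: [b1@6:L b2@8:L b3@10:L]
Beat 6 (L): throw ball1 h=1 -> lands@7:R; in-air after throw: [b1@7:R b2@8:L b3@10:L]
Beat 7 (R): throw ball1 h=5 -> lands@12:L; in-air after throw: [b2@8:L b3@10:L b1@12:L]
Beat 8 (L): throw ball2 h=1 -> lands@9:R; in-air after throw: [b2@9:R b3@10:L b1@12:L]
Ball 2: thrown@2 h=1 -> first land @3; rethrown@3 h=5 -> second land @8

Answer: 3 8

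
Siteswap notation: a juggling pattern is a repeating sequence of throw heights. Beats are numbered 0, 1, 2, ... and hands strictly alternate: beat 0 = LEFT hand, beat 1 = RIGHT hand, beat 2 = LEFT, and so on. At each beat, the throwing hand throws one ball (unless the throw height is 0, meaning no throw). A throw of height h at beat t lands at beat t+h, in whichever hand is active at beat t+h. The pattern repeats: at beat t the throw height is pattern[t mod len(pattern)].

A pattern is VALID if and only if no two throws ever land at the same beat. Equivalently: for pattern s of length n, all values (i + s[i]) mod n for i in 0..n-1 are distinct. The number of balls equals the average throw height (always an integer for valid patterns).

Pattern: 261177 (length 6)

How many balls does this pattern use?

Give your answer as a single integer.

Answer: 4

Derivation:
Pattern = [2, 6, 1, 1, 7, 7], length n = 6
  position 0: throw height = 2, running sum = 2
  position 1: throw height = 6, running sum = 8
  position 2: throw height = 1, running sum = 9
  position 3: throw height = 1, running sum = 10
  position 4: throw height = 7, running sum = 17
  position 5: throw height = 7, running sum = 24
Total sum = 24; balls = sum / n = 24 / 6 = 4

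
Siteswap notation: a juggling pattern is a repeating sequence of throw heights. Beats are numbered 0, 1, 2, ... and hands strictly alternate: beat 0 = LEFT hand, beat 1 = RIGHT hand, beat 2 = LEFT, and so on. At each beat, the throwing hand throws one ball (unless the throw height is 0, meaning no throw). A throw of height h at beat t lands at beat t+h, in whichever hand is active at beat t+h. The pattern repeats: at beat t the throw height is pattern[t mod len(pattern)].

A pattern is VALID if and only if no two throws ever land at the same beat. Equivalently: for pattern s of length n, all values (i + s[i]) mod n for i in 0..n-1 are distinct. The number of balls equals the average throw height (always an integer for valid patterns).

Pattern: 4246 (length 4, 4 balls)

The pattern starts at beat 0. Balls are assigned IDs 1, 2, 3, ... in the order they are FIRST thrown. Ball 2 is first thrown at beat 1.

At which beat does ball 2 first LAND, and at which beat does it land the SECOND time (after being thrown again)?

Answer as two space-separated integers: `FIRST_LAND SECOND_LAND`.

Beat 0 (L): throw ball1 h=4 -> lands@4:L; in-air after throw: [b1@4:L]
Beat 1 (R): throw ball2 h=2 -> lands@3:R; in-air after throw: [b2@3:R b1@4:L]
Beat 2 (L): throw ball3 h=4 -> lands@6:L; in-air after throw: [b2@3:R b1@4:L b3@6:L]
Beat 3 (R): throw ball2 h=6 -> lands@9:R; in-air after throw: [b1@4:L b3@6:L b2@9:R]
Beat 4 (L): throw ball1 h=4 -> lands@8:L; in-air after throw: [b3@6:L b1@8:L b2@9:R]
Beat 5 (R): throw ball4 h=2 -> lands@7:R; in-air after throw: [b3@6:L b4@7:R b1@8:L b2@9:R]
Beat 6 (L): throw ball3 h=4 -> lands@10:L; in-air after throw: [b4@7:R b1@8:L b2@9:R b3@10:L]
Beat 7 (R): throw ball4 h=6 -> lands@13:R; in-air after throw: [b1@8:L b2@9:R b3@10:L b4@13:R]
Beat 8 (L): throw ball1 h=4 -> lands@12:L; in-air after throw: [b2@9:R b3@10:L b1@12:L b4@13:R]
Beat 9 (R): throw ball2 h=2 -> lands@11:R; in-air after throw: [b3@10:L b2@11:R b1@12:L b4@13:R]
Ball 2: thrown@1 h=2 -> first land @3; rethrown@3 h=6 -> second land @9

Answer: 3 9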